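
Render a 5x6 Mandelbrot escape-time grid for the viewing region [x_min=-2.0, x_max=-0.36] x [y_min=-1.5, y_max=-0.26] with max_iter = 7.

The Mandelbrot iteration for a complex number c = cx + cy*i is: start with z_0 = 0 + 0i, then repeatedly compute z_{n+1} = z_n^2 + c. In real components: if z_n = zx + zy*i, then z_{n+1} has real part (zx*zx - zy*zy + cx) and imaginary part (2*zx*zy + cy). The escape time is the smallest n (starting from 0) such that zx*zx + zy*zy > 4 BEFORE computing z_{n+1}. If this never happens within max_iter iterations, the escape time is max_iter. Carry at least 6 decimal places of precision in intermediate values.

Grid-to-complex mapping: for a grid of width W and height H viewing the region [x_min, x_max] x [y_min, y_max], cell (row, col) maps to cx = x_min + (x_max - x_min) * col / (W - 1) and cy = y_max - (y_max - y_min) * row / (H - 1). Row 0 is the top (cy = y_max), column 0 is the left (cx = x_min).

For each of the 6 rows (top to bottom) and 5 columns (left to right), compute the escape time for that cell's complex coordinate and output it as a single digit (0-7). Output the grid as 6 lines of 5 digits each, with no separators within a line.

Answer: 14777
13567
13347
12335
11233
11222

Derivation:
(row=0, col=0): c = -2.0000 + -0.2600i → escape time 1
(row=0, col=1): c = -1.5900 + -0.2600i → escape time 4
(row=0, col=2): c = -1.1800 + -0.2600i → escape time 7
(row=0, col=3): c = -0.7700 + -0.2600i → escape time 7
(row=0, col=4): c = -0.3600 + -0.2600i → escape time 7
(row=1, col=0): c = -2.0000 + -0.5080i → escape time 1
(row=1, col=1): c = -1.5900 + -0.5080i → escape time 3
(row=1, col=2): c = -1.1800 + -0.5080i → escape time 5
(row=1, col=3): c = -0.7700 + -0.5080i → escape time 6
(row=1, col=4): c = -0.3600 + -0.5080i → escape time 7
(row=2, col=0): c = -2.0000 + -0.7560i → escape time 1
(row=2, col=1): c = -1.5900 + -0.7560i → escape time 3
(row=2, col=2): c = -1.1800 + -0.7560i → escape time 3
(row=2, col=3): c = -0.7700 + -0.7560i → escape time 4
(row=2, col=4): c = -0.3600 + -0.7560i → escape time 7
(row=3, col=0): c = -2.0000 + -1.0040i → escape time 1
(row=3, col=1): c = -1.5900 + -1.0040i → escape time 2
(row=3, col=2): c = -1.1800 + -1.0040i → escape time 3
(row=3, col=3): c = -0.7700 + -1.0040i → escape time 3
(row=3, col=4): c = -0.3600 + -1.0040i → escape time 5
(row=4, col=0): c = -2.0000 + -1.2520i → escape time 1
(row=4, col=1): c = -1.5900 + -1.2520i → escape time 1
(row=4, col=2): c = -1.1800 + -1.2520i → escape time 2
(row=4, col=3): c = -0.7700 + -1.2520i → escape time 3
(row=4, col=4): c = -0.3600 + -1.2520i → escape time 3
(row=5, col=0): c = -2.0000 + -1.5000i → escape time 1
(row=5, col=1): c = -1.5900 + -1.5000i → escape time 1
(row=5, col=2): c = -1.1800 + -1.5000i → escape time 2
(row=5, col=3): c = -0.7700 + -1.5000i → escape time 2
(row=5, col=4): c = -0.3600 + -1.5000i → escape time 2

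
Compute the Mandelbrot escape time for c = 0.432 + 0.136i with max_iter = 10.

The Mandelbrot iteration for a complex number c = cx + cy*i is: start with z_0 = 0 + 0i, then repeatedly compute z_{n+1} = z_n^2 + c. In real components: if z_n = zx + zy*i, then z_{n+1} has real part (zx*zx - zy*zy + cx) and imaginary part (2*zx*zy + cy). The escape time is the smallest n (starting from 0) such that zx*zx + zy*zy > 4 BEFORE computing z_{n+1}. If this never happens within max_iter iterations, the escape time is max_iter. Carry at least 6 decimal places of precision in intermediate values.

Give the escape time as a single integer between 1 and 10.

Answer: 7

Derivation:
z_0 = 0 + 0i, c = 0.4320 + 0.1360i
Iter 1: z = 0.4320 + 0.1360i, |z|^2 = 0.2051
Iter 2: z = 0.6001 + 0.2535i, |z|^2 = 0.4244
Iter 3: z = 0.7279 + 0.4403i, |z|^2 = 0.7237
Iter 4: z = 0.7680 + 0.7769i, |z|^2 = 1.1934
Iter 5: z = 0.4182 + 1.3293i, |z|^2 = 1.9420
Iter 6: z = -1.1603 + 1.2478i, |z|^2 = 2.9033
Iter 7: z = 0.2213 + -2.7596i, |z|^2 = 7.6646
Escaped at iteration 7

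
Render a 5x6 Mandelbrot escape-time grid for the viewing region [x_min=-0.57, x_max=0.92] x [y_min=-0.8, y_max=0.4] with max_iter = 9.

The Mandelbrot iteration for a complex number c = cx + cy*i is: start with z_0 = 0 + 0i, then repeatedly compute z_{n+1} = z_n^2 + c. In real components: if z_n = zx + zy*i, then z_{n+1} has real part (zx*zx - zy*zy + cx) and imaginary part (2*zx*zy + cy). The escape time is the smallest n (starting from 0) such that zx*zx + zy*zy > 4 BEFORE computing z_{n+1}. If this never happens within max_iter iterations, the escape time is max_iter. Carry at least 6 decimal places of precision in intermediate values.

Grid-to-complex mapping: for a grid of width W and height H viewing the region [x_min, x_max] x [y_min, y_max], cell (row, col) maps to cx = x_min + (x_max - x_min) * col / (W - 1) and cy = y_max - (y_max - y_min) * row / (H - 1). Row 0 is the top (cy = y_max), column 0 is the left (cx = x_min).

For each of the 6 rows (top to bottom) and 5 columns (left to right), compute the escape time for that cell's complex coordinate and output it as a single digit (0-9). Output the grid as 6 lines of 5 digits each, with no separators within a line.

(row=0, col=0): c = -0.5700 + 0.4000i → escape time 9
(row=0, col=1): c = -0.1975 + 0.4000i → escape time 9
(row=0, col=2): c = 0.1750 + 0.4000i → escape time 9
(row=0, col=3): c = 0.5475 + 0.4000i → escape time 4
(row=0, col=4): c = 0.9200 + 0.4000i → escape time 3
(row=1, col=0): c = -0.5700 + 0.1600i → escape time 9
(row=1, col=1): c = -0.1975 + 0.1600i → escape time 9
(row=1, col=2): c = 0.1750 + 0.1600i → escape time 9
(row=1, col=3): c = 0.5475 + 0.1600i → escape time 4
(row=1, col=4): c = 0.9200 + 0.1600i → escape time 3
(row=2, col=0): c = -0.5700 + -0.0800i → escape time 9
(row=2, col=1): c = -0.1975 + -0.0800i → escape time 9
(row=2, col=2): c = 0.1750 + -0.0800i → escape time 9
(row=2, col=3): c = 0.5475 + -0.0800i → escape time 4
(row=2, col=4): c = 0.9200 + -0.0800i → escape time 3
(row=3, col=0): c = -0.5700 + -0.3200i → escape time 9
(row=3, col=1): c = -0.1975 + -0.3200i → escape time 9
(row=3, col=2): c = 0.1750 + -0.3200i → escape time 9
(row=3, col=3): c = 0.5475 + -0.3200i → escape time 4
(row=3, col=4): c = 0.9200 + -0.3200i → escape time 3
(row=4, col=0): c = -0.5700 + -0.5600i → escape time 9
(row=4, col=1): c = -0.1975 + -0.5600i → escape time 9
(row=4, col=2): c = 0.1750 + -0.5600i → escape time 9
(row=4, col=3): c = 0.5475 + -0.5600i → escape time 4
(row=4, col=4): c = 0.9200 + -0.5600i → escape time 2
(row=5, col=0): c = -0.5700 + -0.8000i → escape time 5
(row=5, col=1): c = -0.1975 + -0.8000i → escape time 9
(row=5, col=2): c = 0.1750 + -0.8000i → escape time 5
(row=5, col=3): c = 0.5475 + -0.8000i → escape time 3
(row=5, col=4): c = 0.9200 + -0.8000i → escape time 2

Answer: 99943
99943
99943
99943
99942
59532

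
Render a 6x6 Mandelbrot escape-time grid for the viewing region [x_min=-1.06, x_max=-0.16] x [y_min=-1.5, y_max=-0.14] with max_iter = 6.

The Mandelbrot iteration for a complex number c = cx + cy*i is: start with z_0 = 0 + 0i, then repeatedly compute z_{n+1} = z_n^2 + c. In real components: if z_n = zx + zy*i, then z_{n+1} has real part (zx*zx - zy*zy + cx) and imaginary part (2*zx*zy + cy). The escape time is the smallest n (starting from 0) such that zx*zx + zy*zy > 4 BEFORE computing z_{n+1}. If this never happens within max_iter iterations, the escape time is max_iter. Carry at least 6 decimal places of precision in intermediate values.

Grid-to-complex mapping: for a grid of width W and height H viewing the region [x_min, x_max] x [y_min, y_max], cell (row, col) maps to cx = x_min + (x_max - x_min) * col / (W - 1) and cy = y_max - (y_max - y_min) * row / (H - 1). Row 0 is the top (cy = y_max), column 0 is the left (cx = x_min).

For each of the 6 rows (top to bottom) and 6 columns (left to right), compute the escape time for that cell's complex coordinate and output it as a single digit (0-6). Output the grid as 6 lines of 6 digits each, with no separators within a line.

(row=0, col=0): c = -1.0600 + -0.1400i → escape time 6
(row=0, col=1): c = -0.8800 + -0.1400i → escape time 6
(row=0, col=2): c = -0.7000 + -0.1400i → escape time 6
(row=0, col=3): c = -0.5200 + -0.1400i → escape time 6
(row=0, col=4): c = -0.3400 + -0.1400i → escape time 6
(row=0, col=5): c = -0.1600 + -0.1400i → escape time 6
(row=1, col=0): c = -1.0600 + -0.4120i → escape time 6
(row=1, col=1): c = -0.8800 + -0.4120i → escape time 6
(row=1, col=2): c = -0.7000 + -0.4120i → escape time 6
(row=1, col=3): c = -0.5200 + -0.4120i → escape time 6
(row=1, col=4): c = -0.3400 + -0.4120i → escape time 6
(row=1, col=5): c = -0.1600 + -0.4120i → escape time 6
(row=2, col=0): c = -1.0600 + -0.6840i → escape time 4
(row=2, col=1): c = -0.8800 + -0.6840i → escape time 4
(row=2, col=2): c = -0.7000 + -0.6840i → escape time 5
(row=2, col=3): c = -0.5200 + -0.6840i → escape time 6
(row=2, col=4): c = -0.3400 + -0.6840i → escape time 6
(row=2, col=5): c = -0.1600 + -0.6840i → escape time 6
(row=3, col=0): c = -1.0600 + -0.9560i → escape time 3
(row=3, col=1): c = -0.8800 + -0.9560i → escape time 3
(row=3, col=2): c = -0.7000 + -0.9560i → escape time 4
(row=3, col=3): c = -0.5200 + -0.9560i → escape time 4
(row=3, col=4): c = -0.3400 + -0.9560i → escape time 5
(row=3, col=5): c = -0.1600 + -0.9560i → escape time 6
(row=4, col=0): c = -1.0600 + -1.2280i → escape time 3
(row=4, col=1): c = -0.8800 + -1.2280i → escape time 3
(row=4, col=2): c = -0.7000 + -1.2280i → escape time 3
(row=4, col=3): c = -0.5200 + -1.2280i → escape time 3
(row=4, col=4): c = -0.3400 + -1.2280i → escape time 3
(row=4, col=5): c = -0.1600 + -1.2280i → escape time 3
(row=5, col=0): c = -1.0600 + -1.5000i → escape time 2
(row=5, col=1): c = -0.8800 + -1.5000i → escape time 2
(row=5, col=2): c = -0.7000 + -1.5000i → escape time 2
(row=5, col=3): c = -0.5200 + -1.5000i → escape time 2
(row=5, col=4): c = -0.3400 + -1.5000i → escape time 2
(row=5, col=5): c = -0.1600 + -1.5000i → escape time 2

Answer: 666666
666666
445666
334456
333333
222222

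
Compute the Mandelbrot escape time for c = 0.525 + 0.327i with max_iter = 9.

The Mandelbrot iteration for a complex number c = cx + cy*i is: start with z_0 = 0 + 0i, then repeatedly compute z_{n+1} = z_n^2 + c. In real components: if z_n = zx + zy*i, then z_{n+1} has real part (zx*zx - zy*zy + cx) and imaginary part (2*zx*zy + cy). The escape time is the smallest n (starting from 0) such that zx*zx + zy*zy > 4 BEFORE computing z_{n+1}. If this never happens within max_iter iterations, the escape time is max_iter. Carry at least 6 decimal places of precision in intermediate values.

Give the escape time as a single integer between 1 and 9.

z_0 = 0 + 0i, c = 0.5250 + 0.3270i
Iter 1: z = 0.5250 + 0.3270i, |z|^2 = 0.3826
Iter 2: z = 0.6937 + 0.6704i, |z|^2 = 0.9306
Iter 3: z = 0.5568 + 1.2570i, |z|^2 = 1.8902
Iter 4: z = -0.7451 + 1.7270i, |z|^2 = 3.5375
Iter 5: z = -1.9022 + -2.2464i, |z|^2 = 8.6648
Escaped at iteration 5

Answer: 5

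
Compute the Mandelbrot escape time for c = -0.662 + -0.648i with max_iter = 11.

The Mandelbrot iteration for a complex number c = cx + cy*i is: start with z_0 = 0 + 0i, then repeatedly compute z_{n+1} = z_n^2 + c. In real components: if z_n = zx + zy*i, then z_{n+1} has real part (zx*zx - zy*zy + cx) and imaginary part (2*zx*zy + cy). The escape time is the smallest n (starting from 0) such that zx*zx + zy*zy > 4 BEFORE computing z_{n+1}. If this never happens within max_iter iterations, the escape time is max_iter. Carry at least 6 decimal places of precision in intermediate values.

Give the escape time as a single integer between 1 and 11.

Answer: 7

Derivation:
z_0 = 0 + 0i, c = -0.6620 + -0.6480i
Iter 1: z = -0.6620 + -0.6480i, |z|^2 = 0.8581
Iter 2: z = -0.6437 + 0.2100i, |z|^2 = 0.4584
Iter 3: z = -0.2918 + -0.9183i, |z|^2 = 0.9284
Iter 4: z = -1.4201 + -0.1121i, |z|^2 = 2.0292
Iter 5: z = 1.3421 + -0.3295i, |z|^2 = 1.9098
Iter 6: z = 1.0306 + -1.5325i, |z|^2 = 3.4108
Iter 7: z = -1.9485 + -3.8069i, |z|^2 = 18.2892
Escaped at iteration 7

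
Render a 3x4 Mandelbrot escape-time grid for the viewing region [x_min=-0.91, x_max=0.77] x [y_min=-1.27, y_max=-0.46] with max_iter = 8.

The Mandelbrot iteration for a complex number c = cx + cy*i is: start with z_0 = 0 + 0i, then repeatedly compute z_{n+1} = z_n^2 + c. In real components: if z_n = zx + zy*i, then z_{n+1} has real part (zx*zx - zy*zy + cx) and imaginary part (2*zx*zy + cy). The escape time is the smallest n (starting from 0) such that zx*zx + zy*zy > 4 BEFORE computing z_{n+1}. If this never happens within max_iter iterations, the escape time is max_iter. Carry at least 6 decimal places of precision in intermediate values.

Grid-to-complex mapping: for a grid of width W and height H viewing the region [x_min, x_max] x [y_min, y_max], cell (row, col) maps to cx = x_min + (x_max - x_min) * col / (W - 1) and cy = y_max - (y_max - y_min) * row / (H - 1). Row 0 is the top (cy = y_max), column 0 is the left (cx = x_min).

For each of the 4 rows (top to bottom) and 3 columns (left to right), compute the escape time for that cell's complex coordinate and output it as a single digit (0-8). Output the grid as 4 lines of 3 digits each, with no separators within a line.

(row=0, col=0): c = -0.9100 + -0.4600i → escape time 6
(row=0, col=1): c = -0.0700 + -0.4600i → escape time 8
(row=0, col=2): c = 0.7700 + -0.4600i → escape time 3
(row=1, col=0): c = -0.9100 + -0.7300i → escape time 4
(row=1, col=1): c = -0.0700 + -0.7300i → escape time 8
(row=1, col=2): c = 0.7700 + -0.7300i → escape time 2
(row=2, col=0): c = -0.9100 + -1.0000i → escape time 3
(row=2, col=1): c = -0.0700 + -1.0000i → escape time 8
(row=2, col=2): c = 0.7700 + -1.0000i → escape time 2
(row=3, col=0): c = -0.9100 + -1.2700i → escape time 3
(row=3, col=1): c = -0.0700 + -1.2700i → escape time 2
(row=3, col=2): c = 0.7700 + -1.2700i → escape time 2

Answer: 683
482
382
322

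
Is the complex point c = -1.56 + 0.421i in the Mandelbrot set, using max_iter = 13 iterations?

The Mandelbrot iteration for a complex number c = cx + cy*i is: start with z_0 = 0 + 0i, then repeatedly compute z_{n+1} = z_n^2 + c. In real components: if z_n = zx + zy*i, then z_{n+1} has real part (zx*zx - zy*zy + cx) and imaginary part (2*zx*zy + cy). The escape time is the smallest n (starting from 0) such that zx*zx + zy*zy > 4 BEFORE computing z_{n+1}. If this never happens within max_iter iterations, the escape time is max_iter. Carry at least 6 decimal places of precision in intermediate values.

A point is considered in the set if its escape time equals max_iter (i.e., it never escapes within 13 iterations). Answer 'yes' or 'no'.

Answer: no

Derivation:
z_0 = 0 + 0i, c = -1.5600 + 0.4210i
Iter 1: z = -1.5600 + 0.4210i, |z|^2 = 2.6108
Iter 2: z = 0.6964 + -0.8925i, |z|^2 = 1.2815
Iter 3: z = -1.8717 + -0.8220i, |z|^2 = 4.1789
Escaped at iteration 3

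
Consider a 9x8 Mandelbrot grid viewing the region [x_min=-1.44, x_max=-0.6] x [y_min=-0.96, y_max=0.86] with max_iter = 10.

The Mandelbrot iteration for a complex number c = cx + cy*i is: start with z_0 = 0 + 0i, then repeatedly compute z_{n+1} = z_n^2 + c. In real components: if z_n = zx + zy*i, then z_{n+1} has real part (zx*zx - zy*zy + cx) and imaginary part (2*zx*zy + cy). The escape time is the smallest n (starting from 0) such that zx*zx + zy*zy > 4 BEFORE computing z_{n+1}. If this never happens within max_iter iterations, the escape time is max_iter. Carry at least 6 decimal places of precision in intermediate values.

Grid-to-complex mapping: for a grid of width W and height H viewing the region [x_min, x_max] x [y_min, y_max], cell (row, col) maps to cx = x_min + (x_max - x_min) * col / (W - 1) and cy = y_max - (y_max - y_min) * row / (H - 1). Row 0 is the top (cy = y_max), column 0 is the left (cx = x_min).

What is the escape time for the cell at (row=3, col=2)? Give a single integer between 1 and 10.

Answer: 10

Derivation:
z_0 = 0 + 0i, c = -1.2300 + 0.0800i
Iter 1: z = -1.2300 + 0.0800i, |z|^2 = 1.5193
Iter 2: z = 0.2765 + -0.1168i, |z|^2 = 0.0901
Iter 3: z = -1.1672 + 0.0154i, |z|^2 = 1.3626
Iter 4: z = 0.1321 + 0.0440i, |z|^2 = 0.0194
Iter 5: z = -1.2145 + 0.0916i, |z|^2 = 1.4834
Iter 6: z = 0.2366 + -0.1426i, |z|^2 = 0.0763
Iter 7: z = -1.1944 + 0.0125i, |z|^2 = 1.4266
Iter 8: z = 0.1963 + 0.0500i, |z|^2 = 0.0410
Iter 9: z = -1.1940 + 0.0997i, |z|^2 = 1.4355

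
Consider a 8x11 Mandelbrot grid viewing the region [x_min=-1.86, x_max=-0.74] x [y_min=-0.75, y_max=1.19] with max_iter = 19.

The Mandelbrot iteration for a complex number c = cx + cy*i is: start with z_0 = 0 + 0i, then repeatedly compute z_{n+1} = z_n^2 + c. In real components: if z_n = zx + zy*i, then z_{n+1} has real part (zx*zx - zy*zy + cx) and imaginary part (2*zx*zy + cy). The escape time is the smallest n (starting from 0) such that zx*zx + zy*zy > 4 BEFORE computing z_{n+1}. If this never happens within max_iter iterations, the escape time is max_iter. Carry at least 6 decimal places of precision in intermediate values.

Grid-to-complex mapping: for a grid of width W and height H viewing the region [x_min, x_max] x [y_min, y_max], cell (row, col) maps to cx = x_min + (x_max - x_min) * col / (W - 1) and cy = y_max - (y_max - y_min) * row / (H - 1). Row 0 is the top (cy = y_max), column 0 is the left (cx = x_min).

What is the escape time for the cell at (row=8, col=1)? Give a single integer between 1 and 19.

Answer: 4

Derivation:
z_0 = 0 + 0i, c = -1.7000 + -0.3620i
Iter 1: z = -1.7000 + -0.3620i, |z|^2 = 3.0210
Iter 2: z = 1.0590 + 0.8688i, |z|^2 = 1.8762
Iter 3: z = -1.3334 + 1.4780i, |z|^2 = 3.9626
Iter 4: z = -2.1066 + -4.3037i, |z|^2 = 22.9597
Escaped at iteration 4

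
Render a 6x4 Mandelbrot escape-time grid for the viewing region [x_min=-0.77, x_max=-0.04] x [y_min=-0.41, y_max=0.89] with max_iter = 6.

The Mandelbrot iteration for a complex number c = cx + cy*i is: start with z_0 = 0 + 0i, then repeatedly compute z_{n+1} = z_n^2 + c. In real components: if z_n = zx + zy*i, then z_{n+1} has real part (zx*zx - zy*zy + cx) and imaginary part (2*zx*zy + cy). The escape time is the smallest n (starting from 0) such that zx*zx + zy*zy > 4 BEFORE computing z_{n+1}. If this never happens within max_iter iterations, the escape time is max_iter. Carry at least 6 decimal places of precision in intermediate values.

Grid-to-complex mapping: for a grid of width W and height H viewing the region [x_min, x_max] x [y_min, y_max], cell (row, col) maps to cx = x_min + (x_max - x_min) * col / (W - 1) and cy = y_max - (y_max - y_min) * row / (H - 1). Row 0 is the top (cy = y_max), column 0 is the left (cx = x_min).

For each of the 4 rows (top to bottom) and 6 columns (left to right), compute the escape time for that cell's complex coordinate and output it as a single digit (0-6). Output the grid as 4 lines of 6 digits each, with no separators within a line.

(row=0, col=0): c = -0.7700 + 0.8900i → escape time 4
(row=0, col=1): c = -0.6240 + 0.8900i → escape time 4
(row=0, col=2): c = -0.4780 + 0.8900i → escape time 4
(row=0, col=3): c = -0.3320 + 0.8900i → escape time 5
(row=0, col=4): c = -0.1860 + 0.8900i → escape time 6
(row=0, col=5): c = -0.0400 + 0.8900i → escape time 6
(row=1, col=0): c = -0.7700 + 0.4567i → escape time 6
(row=1, col=1): c = -0.6240 + 0.4567i → escape time 6
(row=1, col=2): c = -0.4780 + 0.4567i → escape time 6
(row=1, col=3): c = -0.3320 + 0.4567i → escape time 6
(row=1, col=4): c = -0.1860 + 0.4567i → escape time 6
(row=1, col=5): c = -0.0400 + 0.4567i → escape time 6
(row=2, col=0): c = -0.7700 + 0.0233i → escape time 6
(row=2, col=1): c = -0.6240 + 0.0233i → escape time 6
(row=2, col=2): c = -0.4780 + 0.0233i → escape time 6
(row=2, col=3): c = -0.3320 + 0.0233i → escape time 6
(row=2, col=4): c = -0.1860 + 0.0233i → escape time 6
(row=2, col=5): c = -0.0400 + 0.0233i → escape time 6
(row=3, col=0): c = -0.7700 + -0.4100i → escape time 6
(row=3, col=1): c = -0.6240 + -0.4100i → escape time 6
(row=3, col=2): c = -0.4780 + -0.4100i → escape time 6
(row=3, col=3): c = -0.3320 + -0.4100i → escape time 6
(row=3, col=4): c = -0.1860 + -0.4100i → escape time 6
(row=3, col=5): c = -0.0400 + -0.4100i → escape time 6

Answer: 444566
666666
666666
666666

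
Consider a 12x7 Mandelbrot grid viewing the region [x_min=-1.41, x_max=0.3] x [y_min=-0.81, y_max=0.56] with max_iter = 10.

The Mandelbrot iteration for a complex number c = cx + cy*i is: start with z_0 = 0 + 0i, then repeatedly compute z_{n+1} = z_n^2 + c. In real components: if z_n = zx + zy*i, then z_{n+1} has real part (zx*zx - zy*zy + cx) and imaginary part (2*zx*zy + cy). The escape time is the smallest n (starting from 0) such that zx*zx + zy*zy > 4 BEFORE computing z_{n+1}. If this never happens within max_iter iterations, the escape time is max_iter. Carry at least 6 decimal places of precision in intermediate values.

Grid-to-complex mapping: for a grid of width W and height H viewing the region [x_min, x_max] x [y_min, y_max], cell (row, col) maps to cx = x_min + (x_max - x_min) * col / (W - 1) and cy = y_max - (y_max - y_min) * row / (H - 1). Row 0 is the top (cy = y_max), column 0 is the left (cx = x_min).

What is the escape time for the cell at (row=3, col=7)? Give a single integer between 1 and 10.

Answer: 10

Derivation:
z_0 = 0 + 0i, c = -0.3218 + -0.1250i
Iter 1: z = -0.3218 + -0.1250i, |z|^2 = 0.1192
Iter 2: z = -0.2339 + -0.0445i, |z|^2 = 0.0567
Iter 3: z = -0.2691 + -0.1042i, |z|^2 = 0.0833
Iter 4: z = -0.2603 + -0.0689i, |z|^2 = 0.0725
Iter 5: z = -0.2588 + -0.0891i, |z|^2 = 0.0749
Iter 6: z = -0.2628 + -0.0789i, |z|^2 = 0.0753
Iter 7: z = -0.2590 + -0.0836i, |z|^2 = 0.0741
Iter 8: z = -0.2617 + -0.0817i, |z|^2 = 0.0752
Iter 9: z = -0.2600 + -0.0822i, |z|^2 = 0.0744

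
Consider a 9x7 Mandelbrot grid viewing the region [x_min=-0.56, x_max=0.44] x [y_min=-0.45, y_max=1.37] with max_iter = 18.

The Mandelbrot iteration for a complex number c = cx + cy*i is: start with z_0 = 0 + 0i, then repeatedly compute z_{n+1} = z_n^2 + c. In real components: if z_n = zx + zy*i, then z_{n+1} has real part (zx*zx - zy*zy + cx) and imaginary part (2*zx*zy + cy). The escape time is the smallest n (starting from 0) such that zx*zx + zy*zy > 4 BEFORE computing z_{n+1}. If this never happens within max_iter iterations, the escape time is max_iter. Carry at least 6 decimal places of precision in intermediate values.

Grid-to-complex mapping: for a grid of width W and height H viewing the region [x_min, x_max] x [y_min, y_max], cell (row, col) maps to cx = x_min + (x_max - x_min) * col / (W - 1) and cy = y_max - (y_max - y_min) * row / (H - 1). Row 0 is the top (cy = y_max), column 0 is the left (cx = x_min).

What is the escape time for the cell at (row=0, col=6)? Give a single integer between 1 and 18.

Answer: 2

Derivation:
z_0 = 0 + 0i, c = 0.1900 + 1.3700i
Iter 1: z = 0.1900 + 1.3700i, |z|^2 = 1.9130
Iter 2: z = -1.6508 + 1.8906i, |z|^2 = 6.2995
Escaped at iteration 2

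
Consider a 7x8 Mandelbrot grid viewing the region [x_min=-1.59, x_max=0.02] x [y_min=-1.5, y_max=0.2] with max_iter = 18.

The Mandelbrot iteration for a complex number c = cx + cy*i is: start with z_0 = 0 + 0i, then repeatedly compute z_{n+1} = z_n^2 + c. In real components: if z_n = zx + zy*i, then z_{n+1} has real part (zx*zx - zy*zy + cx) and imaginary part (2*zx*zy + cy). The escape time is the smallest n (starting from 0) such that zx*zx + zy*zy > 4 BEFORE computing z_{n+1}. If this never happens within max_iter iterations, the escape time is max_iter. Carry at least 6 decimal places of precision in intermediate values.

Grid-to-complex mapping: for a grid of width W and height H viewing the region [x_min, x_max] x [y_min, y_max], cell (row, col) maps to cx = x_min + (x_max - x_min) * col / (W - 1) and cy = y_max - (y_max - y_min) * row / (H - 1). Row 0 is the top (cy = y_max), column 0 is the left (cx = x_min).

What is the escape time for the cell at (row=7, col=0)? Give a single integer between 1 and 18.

Answer: 1

Derivation:
z_0 = 0 + 0i, c = -1.5900 + -1.5000i
Iter 1: z = -1.5900 + -1.5000i, |z|^2 = 4.7781
Escaped at iteration 1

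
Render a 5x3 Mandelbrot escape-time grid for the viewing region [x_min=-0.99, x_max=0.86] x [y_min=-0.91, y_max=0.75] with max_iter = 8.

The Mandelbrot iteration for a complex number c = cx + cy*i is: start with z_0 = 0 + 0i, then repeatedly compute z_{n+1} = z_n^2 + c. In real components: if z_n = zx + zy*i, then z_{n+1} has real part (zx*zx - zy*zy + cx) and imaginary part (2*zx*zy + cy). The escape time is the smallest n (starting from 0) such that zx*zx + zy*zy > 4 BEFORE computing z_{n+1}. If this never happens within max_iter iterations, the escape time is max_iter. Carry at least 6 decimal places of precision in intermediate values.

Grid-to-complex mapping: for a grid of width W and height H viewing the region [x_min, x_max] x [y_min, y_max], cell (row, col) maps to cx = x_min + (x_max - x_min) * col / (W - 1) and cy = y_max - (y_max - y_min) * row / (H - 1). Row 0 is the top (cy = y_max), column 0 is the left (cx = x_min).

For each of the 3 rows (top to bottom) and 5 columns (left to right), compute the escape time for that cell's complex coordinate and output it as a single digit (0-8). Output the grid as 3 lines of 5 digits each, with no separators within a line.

Answer: 46842
88873
34832

Derivation:
(row=0, col=0): c = -0.9900 + 0.7500i → escape time 4
(row=0, col=1): c = -0.5275 + 0.7500i → escape time 6
(row=0, col=2): c = -0.0650 + 0.7500i → escape time 8
(row=0, col=3): c = 0.3975 + 0.7500i → escape time 4
(row=0, col=4): c = 0.8600 + 0.7500i → escape time 2
(row=1, col=0): c = -0.9900 + -0.0800i → escape time 8
(row=1, col=1): c = -0.5275 + -0.0800i → escape time 8
(row=1, col=2): c = -0.0650 + -0.0800i → escape time 8
(row=1, col=3): c = 0.3975 + -0.0800i → escape time 7
(row=1, col=4): c = 0.8600 + -0.0800i → escape time 3
(row=2, col=0): c = -0.9900 + -0.9100i → escape time 3
(row=2, col=1): c = -0.5275 + -0.9100i → escape time 4
(row=2, col=2): c = -0.0650 + -0.9100i → escape time 8
(row=2, col=3): c = 0.3975 + -0.9100i → escape time 3
(row=2, col=4): c = 0.8600 + -0.9100i → escape time 2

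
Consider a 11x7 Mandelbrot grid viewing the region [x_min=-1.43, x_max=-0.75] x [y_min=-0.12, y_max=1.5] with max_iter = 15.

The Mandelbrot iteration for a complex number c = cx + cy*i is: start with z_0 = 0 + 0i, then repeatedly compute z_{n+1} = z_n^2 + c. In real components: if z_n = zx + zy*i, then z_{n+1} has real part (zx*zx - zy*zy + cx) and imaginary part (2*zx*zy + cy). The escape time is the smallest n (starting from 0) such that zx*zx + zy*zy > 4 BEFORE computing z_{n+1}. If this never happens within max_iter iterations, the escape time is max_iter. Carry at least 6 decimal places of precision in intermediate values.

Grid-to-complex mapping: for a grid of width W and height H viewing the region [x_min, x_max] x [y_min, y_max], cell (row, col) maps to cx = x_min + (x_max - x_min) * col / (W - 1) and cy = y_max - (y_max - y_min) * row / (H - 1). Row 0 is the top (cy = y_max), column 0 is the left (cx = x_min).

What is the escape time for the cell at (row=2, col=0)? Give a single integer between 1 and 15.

z_0 = 0 + 0i, c = -1.4300 + 0.9600i
Iter 1: z = -1.4300 + 0.9600i, |z|^2 = 2.9665
Iter 2: z = -0.3067 + -1.7856i, |z|^2 = 3.2824
Iter 3: z = -4.5243 + 2.0553i, |z|^2 = 24.6935
Escaped at iteration 3

Answer: 3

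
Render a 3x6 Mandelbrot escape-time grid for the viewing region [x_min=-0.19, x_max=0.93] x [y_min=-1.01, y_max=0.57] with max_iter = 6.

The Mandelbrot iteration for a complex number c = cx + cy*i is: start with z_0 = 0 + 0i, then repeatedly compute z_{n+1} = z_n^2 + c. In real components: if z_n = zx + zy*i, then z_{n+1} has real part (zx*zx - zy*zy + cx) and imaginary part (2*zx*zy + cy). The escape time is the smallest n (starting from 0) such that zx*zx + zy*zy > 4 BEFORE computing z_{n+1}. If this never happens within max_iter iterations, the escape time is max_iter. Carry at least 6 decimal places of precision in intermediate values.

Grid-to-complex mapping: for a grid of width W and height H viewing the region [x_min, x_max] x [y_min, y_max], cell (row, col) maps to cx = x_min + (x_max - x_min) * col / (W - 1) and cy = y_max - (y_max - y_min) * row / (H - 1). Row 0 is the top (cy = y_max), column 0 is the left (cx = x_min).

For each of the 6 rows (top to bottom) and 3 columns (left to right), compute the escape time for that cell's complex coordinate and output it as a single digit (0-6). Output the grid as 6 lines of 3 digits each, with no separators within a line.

Answer: 662
663
663
663
662
632

Derivation:
(row=0, col=0): c = -0.1900 + 0.5700i → escape time 6
(row=0, col=1): c = 0.3700 + 0.5700i → escape time 6
(row=0, col=2): c = 0.9300 + 0.5700i → escape time 2
(row=1, col=0): c = -0.1900 + 0.2540i → escape time 6
(row=1, col=1): c = 0.3700 + 0.2540i → escape time 6
(row=1, col=2): c = 0.9300 + 0.2540i → escape time 3
(row=2, col=0): c = -0.1900 + -0.0620i → escape time 6
(row=2, col=1): c = 0.3700 + -0.0620i → escape time 6
(row=2, col=2): c = 0.9300 + -0.0620i → escape time 3
(row=3, col=0): c = -0.1900 + -0.3780i → escape time 6
(row=3, col=1): c = 0.3700 + -0.3780i → escape time 6
(row=3, col=2): c = 0.9300 + -0.3780i → escape time 3
(row=4, col=0): c = -0.1900 + -0.6940i → escape time 6
(row=4, col=1): c = 0.3700 + -0.6940i → escape time 6
(row=4, col=2): c = 0.9300 + -0.6940i → escape time 2
(row=5, col=0): c = -0.1900 + -1.0100i → escape time 6
(row=5, col=1): c = 0.3700 + -1.0100i → escape time 3
(row=5, col=2): c = 0.9300 + -1.0100i → escape time 2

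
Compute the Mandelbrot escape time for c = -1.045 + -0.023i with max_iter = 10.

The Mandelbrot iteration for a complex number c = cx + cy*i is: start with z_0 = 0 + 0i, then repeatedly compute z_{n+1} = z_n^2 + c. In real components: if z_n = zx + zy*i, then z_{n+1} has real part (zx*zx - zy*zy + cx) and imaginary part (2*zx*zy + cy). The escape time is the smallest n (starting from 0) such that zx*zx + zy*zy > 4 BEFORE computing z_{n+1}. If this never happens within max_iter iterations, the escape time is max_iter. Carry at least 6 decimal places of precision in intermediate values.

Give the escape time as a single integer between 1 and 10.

Answer: 10

Derivation:
z_0 = 0 + 0i, c = -1.0450 + -0.0230i
Iter 1: z = -1.0450 + -0.0230i, |z|^2 = 1.0926
Iter 2: z = 0.0465 + 0.0251i, |z|^2 = 0.0028
Iter 3: z = -1.0435 + -0.0207i, |z|^2 = 1.0892
Iter 4: z = 0.0434 + 0.0201i, |z|^2 = 0.0023
Iter 5: z = -1.0435 + -0.0213i, |z|^2 = 1.0894
Iter 6: z = 0.0435 + 0.0214i, |z|^2 = 0.0023
Iter 7: z = -1.0436 + -0.0211i, |z|^2 = 1.0895
Iter 8: z = 0.0436 + 0.0211i, |z|^2 = 0.0023
Iter 9: z = -1.0435 + -0.0212i, |z|^2 = 1.0894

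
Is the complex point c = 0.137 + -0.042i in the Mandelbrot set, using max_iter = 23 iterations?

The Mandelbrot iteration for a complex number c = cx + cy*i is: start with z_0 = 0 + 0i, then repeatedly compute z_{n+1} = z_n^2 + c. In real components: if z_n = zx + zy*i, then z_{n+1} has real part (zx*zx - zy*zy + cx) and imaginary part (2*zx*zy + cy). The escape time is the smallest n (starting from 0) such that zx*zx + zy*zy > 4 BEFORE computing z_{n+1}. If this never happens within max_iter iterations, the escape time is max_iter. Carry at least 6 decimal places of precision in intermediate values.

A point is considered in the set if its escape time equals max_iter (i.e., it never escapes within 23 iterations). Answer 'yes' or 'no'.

z_0 = 0 + 0i, c = 0.1370 + -0.0420i
Iter 1: z = 0.1370 + -0.0420i, |z|^2 = 0.0205
Iter 2: z = 0.1540 + -0.0535i, |z|^2 = 0.0266
Iter 3: z = 0.1579 + -0.0585i, |z|^2 = 0.0283
Iter 4: z = 0.1585 + -0.0605i, |z|^2 = 0.0288
Iter 5: z = 0.1585 + -0.0612i, |z|^2 = 0.0289
Iter 6: z = 0.1584 + -0.0614i, |z|^2 = 0.0288
Iter 7: z = 0.1583 + -0.0614i, |z|^2 = 0.0288
Iter 8: z = 0.1583 + -0.0615i, |z|^2 = 0.0288
Iter 9: z = 0.1583 + -0.0615i, |z|^2 = 0.0288
Iter 10: z = 0.1583 + -0.0615i, |z|^2 = 0.0288
Iter 11: z = 0.1583 + -0.0615i, |z|^2 = 0.0288
Iter 12: z = 0.1583 + -0.0615i, |z|^2 = 0.0288
Iter 13: z = 0.1583 + -0.0615i, |z|^2 = 0.0288
Iter 14: z = 0.1583 + -0.0615i, |z|^2 = 0.0288
Iter 15: z = 0.1583 + -0.0615i, |z|^2 = 0.0288
Iter 16: z = 0.1583 + -0.0615i, |z|^2 = 0.0288
Iter 17: z = 0.1583 + -0.0615i, |z|^2 = 0.0288
Iter 18: z = 0.1583 + -0.0615i, |z|^2 = 0.0288
Iter 19: z = 0.1583 + -0.0615i, |z|^2 = 0.0288
Iter 20: z = 0.1583 + -0.0615i, |z|^2 = 0.0288
Iter 21: z = 0.1583 + -0.0615i, |z|^2 = 0.0288
Iter 22: z = 0.1583 + -0.0615i, |z|^2 = 0.0288
Did not escape in 23 iterations → in set

Answer: yes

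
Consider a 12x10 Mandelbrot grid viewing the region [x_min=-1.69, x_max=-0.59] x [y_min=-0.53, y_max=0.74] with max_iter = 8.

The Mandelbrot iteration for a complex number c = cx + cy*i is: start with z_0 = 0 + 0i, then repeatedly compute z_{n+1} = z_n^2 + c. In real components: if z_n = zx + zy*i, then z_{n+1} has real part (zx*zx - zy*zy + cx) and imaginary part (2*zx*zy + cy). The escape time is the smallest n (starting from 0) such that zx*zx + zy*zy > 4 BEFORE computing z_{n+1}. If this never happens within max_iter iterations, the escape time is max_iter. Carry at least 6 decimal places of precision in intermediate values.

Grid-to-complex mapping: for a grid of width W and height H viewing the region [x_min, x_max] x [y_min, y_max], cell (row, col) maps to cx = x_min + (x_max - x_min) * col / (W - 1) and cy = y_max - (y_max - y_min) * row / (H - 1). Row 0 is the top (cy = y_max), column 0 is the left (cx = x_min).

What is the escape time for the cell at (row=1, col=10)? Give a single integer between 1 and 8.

Answer: 6

Derivation:
z_0 = 0 + 0i, c = -0.6900 + 0.5989i
Iter 1: z = -0.6900 + 0.5989i, |z|^2 = 0.8348
Iter 2: z = -0.5726 + -0.2276i, |z|^2 = 0.3796
Iter 3: z = -0.4140 + 0.8595i, |z|^2 = 0.9101
Iter 4: z = -1.2574 + -0.1127i, |z|^2 = 1.5937
Iter 5: z = 0.8783 + 0.8823i, |z|^2 = 1.5498
Iter 6: z = -0.6971 + 2.1487i, |z|^2 = 5.1029
Escaped at iteration 6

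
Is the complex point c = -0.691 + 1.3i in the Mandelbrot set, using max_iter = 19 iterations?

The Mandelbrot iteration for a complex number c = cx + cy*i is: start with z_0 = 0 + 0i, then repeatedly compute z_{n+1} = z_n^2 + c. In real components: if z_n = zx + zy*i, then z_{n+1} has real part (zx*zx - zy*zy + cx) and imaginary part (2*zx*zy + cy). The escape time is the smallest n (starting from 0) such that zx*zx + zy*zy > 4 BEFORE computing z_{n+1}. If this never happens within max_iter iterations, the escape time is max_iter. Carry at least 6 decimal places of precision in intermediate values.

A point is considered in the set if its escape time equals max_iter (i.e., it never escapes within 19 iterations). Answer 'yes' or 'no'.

z_0 = 0 + 0i, c = -0.6910 + 1.3000i
Iter 1: z = -0.6910 + 1.3000i, |z|^2 = 2.1675
Iter 2: z = -1.9035 + -0.4966i, |z|^2 = 3.8700
Iter 3: z = 2.6858 + 3.1906i, |z|^2 = 17.3931
Escaped at iteration 3

Answer: no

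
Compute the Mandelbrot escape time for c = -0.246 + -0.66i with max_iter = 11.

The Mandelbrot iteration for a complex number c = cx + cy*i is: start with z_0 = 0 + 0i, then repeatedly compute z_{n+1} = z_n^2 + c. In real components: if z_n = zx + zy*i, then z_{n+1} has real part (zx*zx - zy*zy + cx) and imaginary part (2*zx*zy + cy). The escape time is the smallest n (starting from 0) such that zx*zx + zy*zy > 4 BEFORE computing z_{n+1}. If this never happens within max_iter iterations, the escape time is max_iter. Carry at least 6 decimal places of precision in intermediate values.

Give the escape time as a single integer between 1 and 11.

z_0 = 0 + 0i, c = -0.2460 + -0.6600i
Iter 1: z = -0.2460 + -0.6600i, |z|^2 = 0.4961
Iter 2: z = -0.6211 + -0.3353i, |z|^2 = 0.4982
Iter 3: z = 0.0273 + -0.2435i, |z|^2 = 0.0601
Iter 4: z = -0.3046 + -0.6733i, |z|^2 = 0.5461
Iter 5: z = -0.6066 + -0.2499i, |z|^2 = 0.4304
Iter 6: z = 0.0595 + -0.3569i, |z|^2 = 0.1309
Iter 7: z = -0.3698 + -0.7025i, |z|^2 = 0.6302
Iter 8: z = -0.6027 + -0.1404i, |z|^2 = 0.3830
Iter 9: z = 0.0976 + -0.4907i, |z|^2 = 0.2503
Iter 10: z = -0.4773 + -0.7557i, |z|^2 = 0.7989

Answer: 11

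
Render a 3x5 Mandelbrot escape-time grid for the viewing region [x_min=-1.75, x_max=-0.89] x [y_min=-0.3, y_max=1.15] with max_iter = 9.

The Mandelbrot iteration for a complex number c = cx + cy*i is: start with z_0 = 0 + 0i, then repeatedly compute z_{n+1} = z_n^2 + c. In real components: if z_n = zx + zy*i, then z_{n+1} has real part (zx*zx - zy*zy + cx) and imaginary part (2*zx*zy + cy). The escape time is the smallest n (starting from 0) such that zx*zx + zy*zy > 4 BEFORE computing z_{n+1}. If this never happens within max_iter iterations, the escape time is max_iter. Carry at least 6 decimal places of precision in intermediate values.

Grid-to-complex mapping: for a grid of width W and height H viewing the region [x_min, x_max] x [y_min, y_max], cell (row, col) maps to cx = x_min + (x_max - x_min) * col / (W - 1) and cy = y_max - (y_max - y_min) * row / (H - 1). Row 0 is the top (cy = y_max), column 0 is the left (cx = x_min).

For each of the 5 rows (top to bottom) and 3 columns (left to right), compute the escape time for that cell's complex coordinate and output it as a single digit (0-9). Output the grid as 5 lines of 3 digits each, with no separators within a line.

(row=0, col=0): c = -1.7500 + 1.1500i → escape time 1
(row=0, col=1): c = -1.3200 + 1.1500i → escape time 2
(row=0, col=2): c = -0.8900 + 1.1500i → escape time 3
(row=1, col=0): c = -1.7500 + 0.7875i → escape time 2
(row=1, col=1): c = -1.3200 + 0.7875i → escape time 3
(row=1, col=2): c = -0.8900 + 0.7875i → escape time 4
(row=2, col=0): c = -1.7500 + 0.4250i → escape time 3
(row=2, col=1): c = -1.3200 + 0.4250i → escape time 6
(row=2, col=2): c = -0.8900 + 0.4250i → escape time 6
(row=3, col=0): c = -1.7500 + 0.0625i → escape time 7
(row=3, col=1): c = -1.3200 + 0.0625i → escape time 9
(row=3, col=2): c = -0.8900 + 0.0625i → escape time 9
(row=4, col=0): c = -1.7500 + -0.3000i → escape time 4
(row=4, col=1): c = -1.3200 + -0.3000i → escape time 7
(row=4, col=2): c = -0.8900 + -0.3000i → escape time 9

Answer: 123
234
366
799
479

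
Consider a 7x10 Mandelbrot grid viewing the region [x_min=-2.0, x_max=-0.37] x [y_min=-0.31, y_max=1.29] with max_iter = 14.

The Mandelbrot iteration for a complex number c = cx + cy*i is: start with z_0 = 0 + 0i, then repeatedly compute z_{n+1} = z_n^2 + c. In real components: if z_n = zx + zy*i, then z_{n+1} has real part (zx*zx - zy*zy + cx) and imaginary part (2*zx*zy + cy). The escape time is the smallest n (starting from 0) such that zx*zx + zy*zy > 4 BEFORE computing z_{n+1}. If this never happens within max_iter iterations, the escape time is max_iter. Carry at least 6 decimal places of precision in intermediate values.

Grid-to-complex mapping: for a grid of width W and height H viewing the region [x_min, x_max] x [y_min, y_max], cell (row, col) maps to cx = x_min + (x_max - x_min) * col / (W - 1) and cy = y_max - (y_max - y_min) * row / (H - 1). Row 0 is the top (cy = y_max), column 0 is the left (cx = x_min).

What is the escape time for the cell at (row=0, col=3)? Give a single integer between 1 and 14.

Answer: 2

Derivation:
z_0 = 0 + 0i, c = -1.1850 + 1.2900i
Iter 1: z = -1.1850 + 1.2900i, |z|^2 = 3.0683
Iter 2: z = -1.4449 + -1.7673i, |z|^2 = 5.2110
Escaped at iteration 2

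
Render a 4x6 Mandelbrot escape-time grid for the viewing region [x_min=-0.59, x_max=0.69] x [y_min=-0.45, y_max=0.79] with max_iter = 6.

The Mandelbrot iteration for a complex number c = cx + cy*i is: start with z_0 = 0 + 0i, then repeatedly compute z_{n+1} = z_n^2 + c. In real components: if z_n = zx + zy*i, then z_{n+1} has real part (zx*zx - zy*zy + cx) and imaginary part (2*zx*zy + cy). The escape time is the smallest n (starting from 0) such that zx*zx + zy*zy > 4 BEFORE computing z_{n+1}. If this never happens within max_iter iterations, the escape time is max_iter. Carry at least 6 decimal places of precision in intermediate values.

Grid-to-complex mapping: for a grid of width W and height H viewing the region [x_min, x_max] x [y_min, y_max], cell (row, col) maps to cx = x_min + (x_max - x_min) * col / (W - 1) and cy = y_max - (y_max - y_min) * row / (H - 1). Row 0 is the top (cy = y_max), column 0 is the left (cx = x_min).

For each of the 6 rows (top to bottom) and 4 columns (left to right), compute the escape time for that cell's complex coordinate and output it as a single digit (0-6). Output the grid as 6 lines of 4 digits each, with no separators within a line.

Answer: 5653
6663
6663
6663
6663
6663

Derivation:
(row=0, col=0): c = -0.5900 + 0.7900i → escape time 5
(row=0, col=1): c = -0.1633 + 0.7900i → escape time 6
(row=0, col=2): c = 0.2633 + 0.7900i → escape time 5
(row=0, col=3): c = 0.6900 + 0.7900i → escape time 3
(row=1, col=0): c = -0.5900 + 0.5420i → escape time 6
(row=1, col=1): c = -0.1633 + 0.5420i → escape time 6
(row=1, col=2): c = 0.2633 + 0.5420i → escape time 6
(row=1, col=3): c = 0.6900 + 0.5420i → escape time 3
(row=2, col=0): c = -0.5900 + 0.2940i → escape time 6
(row=2, col=1): c = -0.1633 + 0.2940i → escape time 6
(row=2, col=2): c = 0.2633 + 0.2940i → escape time 6
(row=2, col=3): c = 0.6900 + 0.2940i → escape time 3
(row=3, col=0): c = -0.5900 + 0.0460i → escape time 6
(row=3, col=1): c = -0.1633 + 0.0460i → escape time 6
(row=3, col=2): c = 0.2633 + 0.0460i → escape time 6
(row=3, col=3): c = 0.6900 + 0.0460i → escape time 3
(row=4, col=0): c = -0.5900 + -0.2020i → escape time 6
(row=4, col=1): c = -0.1633 + -0.2020i → escape time 6
(row=4, col=2): c = 0.2633 + -0.2020i → escape time 6
(row=4, col=3): c = 0.6900 + -0.2020i → escape time 3
(row=5, col=0): c = -0.5900 + -0.4500i → escape time 6
(row=5, col=1): c = -0.1633 + -0.4500i → escape time 6
(row=5, col=2): c = 0.2633 + -0.4500i → escape time 6
(row=5, col=3): c = 0.6900 + -0.4500i → escape time 3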